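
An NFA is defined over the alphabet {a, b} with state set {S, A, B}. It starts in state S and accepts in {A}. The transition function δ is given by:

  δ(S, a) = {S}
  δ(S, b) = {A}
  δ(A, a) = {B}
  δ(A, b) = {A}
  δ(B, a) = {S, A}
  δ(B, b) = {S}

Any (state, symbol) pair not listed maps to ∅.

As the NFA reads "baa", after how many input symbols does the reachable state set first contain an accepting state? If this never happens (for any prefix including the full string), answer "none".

Start in {S}.
Read 'b': {S} → {A}.
None of the earlier sets intersect F, but {A} does.

1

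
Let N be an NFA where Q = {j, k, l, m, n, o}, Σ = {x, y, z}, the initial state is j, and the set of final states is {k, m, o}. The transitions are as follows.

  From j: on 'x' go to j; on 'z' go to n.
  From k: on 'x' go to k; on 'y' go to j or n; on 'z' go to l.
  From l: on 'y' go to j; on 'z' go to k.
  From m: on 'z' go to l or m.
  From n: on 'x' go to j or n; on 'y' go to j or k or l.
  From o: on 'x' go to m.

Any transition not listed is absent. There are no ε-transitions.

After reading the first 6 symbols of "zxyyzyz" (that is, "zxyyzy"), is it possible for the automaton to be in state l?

Yes

Start in {j}.
Read 'z': {j} → {n}.
Read 'x': {n} → {j, n}.
Read 'y': {j, n} → {j, k, l}.
Read 'y': {j, k, l} → {j, n}.
Read 'z': {j, n} → {n}.
Read 'y': {n} → {j, k, l}.
State l is in {j, k, l}.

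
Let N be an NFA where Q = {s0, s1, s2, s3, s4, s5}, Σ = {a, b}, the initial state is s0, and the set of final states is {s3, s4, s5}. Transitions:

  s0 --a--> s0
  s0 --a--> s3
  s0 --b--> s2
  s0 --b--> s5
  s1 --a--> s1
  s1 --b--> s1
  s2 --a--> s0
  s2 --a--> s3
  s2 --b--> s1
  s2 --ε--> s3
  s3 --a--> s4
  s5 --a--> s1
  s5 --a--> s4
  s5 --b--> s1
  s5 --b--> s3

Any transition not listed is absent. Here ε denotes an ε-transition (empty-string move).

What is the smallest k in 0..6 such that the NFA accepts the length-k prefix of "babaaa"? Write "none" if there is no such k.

Start in {s0}.
Read 'b': {s0} → {s2, s3, s5}.
None of the earlier sets intersect F, but {s2, s3, s5} does.

1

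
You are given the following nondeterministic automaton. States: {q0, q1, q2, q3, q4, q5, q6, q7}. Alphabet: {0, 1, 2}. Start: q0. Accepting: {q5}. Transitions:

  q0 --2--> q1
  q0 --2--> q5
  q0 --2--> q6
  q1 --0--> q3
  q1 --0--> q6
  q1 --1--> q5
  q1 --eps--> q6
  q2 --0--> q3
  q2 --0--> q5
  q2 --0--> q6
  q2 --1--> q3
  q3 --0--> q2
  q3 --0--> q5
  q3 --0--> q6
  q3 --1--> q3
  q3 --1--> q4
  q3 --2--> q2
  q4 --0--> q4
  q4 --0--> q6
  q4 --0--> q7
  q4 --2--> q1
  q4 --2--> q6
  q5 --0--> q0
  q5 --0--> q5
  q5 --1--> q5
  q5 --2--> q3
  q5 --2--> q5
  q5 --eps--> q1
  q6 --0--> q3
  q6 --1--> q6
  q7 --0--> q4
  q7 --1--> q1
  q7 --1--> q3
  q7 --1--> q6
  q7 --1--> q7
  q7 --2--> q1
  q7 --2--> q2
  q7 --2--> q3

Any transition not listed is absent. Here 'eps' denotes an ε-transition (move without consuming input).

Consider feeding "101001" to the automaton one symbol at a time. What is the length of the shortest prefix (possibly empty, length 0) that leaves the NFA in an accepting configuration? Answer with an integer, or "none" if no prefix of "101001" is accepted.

none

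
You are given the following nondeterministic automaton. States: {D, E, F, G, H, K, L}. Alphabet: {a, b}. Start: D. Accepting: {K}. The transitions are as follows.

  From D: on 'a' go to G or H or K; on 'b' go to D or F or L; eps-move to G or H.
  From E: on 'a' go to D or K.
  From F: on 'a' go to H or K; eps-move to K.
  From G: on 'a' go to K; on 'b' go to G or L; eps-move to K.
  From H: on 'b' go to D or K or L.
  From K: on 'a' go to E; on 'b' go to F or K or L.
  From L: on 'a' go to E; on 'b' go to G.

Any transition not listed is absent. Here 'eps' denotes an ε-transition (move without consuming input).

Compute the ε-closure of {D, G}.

Begin with {D, G}.
ε-move D → H; add H.
ε-move G → K; add K.

{D, G, H, K}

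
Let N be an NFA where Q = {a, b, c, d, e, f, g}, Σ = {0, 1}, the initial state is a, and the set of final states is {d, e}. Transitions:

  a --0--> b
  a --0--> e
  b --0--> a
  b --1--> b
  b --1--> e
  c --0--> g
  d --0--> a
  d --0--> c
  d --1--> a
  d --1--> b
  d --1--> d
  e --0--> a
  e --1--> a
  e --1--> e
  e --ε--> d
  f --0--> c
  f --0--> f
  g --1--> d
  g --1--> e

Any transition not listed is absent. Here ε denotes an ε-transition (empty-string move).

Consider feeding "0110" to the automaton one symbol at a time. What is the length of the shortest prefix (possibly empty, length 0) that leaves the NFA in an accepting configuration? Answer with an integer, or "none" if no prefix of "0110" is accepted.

1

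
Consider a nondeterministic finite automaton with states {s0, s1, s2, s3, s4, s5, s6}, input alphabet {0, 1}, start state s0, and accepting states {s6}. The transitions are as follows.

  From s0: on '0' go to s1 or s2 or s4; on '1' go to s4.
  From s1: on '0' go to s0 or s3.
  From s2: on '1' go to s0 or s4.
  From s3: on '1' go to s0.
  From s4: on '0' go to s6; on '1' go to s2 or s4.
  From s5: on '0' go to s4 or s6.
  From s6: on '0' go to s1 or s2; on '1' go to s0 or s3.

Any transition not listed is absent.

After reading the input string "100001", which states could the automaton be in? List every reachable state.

{s0, s2, s4}

Start in {s0}.
Read '1': s0→{s4}; now {s4}.
Read '0': s4→{s6}; now {s6}.
Read '0': s6→{s1, s2}; now {s1, s2}.
Read '0': s1→{s0, s3}, s2→∅; now {s0, s3}.
Read '0': s0→{s1, s2, s4}, s3→∅; now {s1, s2, s4}.
Read '1': s1→∅, s2→{s0, s4}, s4→{s2, s4}; now {s0, s2, s4}.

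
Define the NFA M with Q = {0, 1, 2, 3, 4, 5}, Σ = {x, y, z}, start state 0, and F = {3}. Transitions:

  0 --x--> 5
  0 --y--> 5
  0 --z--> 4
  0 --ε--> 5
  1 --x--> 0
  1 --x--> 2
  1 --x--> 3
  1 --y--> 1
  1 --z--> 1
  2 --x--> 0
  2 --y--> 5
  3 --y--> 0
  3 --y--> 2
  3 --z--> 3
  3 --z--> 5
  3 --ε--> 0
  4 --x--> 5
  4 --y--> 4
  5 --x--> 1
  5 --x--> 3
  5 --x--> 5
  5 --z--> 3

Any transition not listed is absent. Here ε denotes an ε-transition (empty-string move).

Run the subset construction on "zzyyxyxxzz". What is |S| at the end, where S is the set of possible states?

Start: ε-closure({0}) = {0, 5}.
Read 'z': {0, 5} → {0, 3, 4, 5}.
Read 'z': {0, 3, 4, 5} → {0, 3, 4, 5}.
Read 'y': {0, 3, 4, 5} → {0, 2, 4, 5}.
Read 'y': {0, 2, 4, 5} → {4, 5}.
Read 'x': {4, 5} → {0, 1, 3, 5}.
Read 'y': {0, 1, 3, 5} → {0, 1, 2, 5}.
Read 'x': {0, 1, 2, 5} → {0, 1, 2, 3, 5}.
Read 'x': {0, 1, 2, 3, 5} → {0, 1, 2, 3, 5}.
Read 'z': {0, 1, 2, 3, 5} → {0, 1, 3, 4, 5}.
Read 'z': {0, 1, 3, 4, 5} → {0, 1, 3, 4, 5}.
That set has 5 states.

5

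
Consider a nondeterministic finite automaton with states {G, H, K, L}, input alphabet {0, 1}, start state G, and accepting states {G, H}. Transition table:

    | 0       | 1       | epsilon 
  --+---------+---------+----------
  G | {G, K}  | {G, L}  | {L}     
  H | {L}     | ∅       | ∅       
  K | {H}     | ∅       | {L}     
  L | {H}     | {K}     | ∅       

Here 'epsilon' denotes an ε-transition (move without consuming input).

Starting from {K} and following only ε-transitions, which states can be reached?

{K, L}

Begin with {K}.
ε-move K → L; add L.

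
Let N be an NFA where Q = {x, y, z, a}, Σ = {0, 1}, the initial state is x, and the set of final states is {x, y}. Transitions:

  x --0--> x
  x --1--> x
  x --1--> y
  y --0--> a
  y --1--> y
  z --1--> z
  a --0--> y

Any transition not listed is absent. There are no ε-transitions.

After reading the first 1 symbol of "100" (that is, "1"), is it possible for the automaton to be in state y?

Start in {x}.
Read '1': x→{x, y}; now {x, y}.
State y is in {x, y}.

Yes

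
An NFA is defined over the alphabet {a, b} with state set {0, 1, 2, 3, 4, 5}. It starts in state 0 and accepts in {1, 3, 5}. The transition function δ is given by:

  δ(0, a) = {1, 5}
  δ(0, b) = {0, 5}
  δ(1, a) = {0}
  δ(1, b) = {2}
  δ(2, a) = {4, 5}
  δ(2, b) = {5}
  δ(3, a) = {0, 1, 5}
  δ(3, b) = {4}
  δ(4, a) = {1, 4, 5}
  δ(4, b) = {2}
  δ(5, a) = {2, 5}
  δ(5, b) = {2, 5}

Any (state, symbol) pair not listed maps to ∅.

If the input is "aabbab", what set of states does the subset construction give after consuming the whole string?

{2, 5}

Start in {0}.
Read 'a': {0} → {1, 5}.
Read 'a': {1, 5} → {0, 2, 5}.
Read 'b': {0, 2, 5} → {0, 2, 5}.
Read 'b': {0, 2, 5} → {0, 2, 5}.
Read 'a': {0, 2, 5} → {1, 2, 4, 5}.
Read 'b': {1, 2, 4, 5} → {2, 5}.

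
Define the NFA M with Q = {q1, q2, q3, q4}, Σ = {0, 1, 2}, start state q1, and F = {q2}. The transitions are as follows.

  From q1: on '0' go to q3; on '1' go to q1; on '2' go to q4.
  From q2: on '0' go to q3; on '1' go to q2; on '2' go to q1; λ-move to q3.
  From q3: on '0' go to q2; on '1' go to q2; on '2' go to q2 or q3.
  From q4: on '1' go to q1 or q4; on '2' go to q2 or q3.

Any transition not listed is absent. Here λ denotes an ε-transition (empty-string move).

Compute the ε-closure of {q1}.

{q1}

Begin with {q1}.
No ε-moves leave this set, so the closure equals the set itself.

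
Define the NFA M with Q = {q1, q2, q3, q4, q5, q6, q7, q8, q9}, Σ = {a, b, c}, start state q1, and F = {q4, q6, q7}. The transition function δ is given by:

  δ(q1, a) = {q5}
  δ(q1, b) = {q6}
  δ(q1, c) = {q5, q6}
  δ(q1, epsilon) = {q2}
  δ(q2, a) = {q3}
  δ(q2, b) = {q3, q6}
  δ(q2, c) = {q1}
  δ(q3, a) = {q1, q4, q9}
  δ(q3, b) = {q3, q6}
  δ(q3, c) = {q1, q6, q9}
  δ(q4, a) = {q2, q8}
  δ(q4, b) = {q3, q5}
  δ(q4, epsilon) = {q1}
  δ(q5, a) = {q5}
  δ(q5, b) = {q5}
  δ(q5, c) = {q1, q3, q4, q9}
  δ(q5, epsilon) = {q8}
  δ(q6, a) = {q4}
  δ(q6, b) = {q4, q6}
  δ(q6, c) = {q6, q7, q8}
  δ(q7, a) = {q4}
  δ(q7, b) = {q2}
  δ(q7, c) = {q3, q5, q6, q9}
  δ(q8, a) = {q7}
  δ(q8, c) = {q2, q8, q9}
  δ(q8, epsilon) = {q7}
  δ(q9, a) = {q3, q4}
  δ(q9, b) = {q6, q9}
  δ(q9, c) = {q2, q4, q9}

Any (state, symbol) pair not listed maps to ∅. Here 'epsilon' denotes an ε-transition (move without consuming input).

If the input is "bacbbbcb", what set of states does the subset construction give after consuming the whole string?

Start: ε-closure({q1}) = {q1, q2}.
Read 'b': {q1, q2} → {q3, q6}.
Read 'a': {q3, q6} → {q1, q2, q4, q9}.
Read 'c': {q1, q2, q4, q9} → {q1, q2, q4, q5, q6, q7, q8, q9}.
Read 'b': {q1, q2, q4, q5, q6, q7, q8, q9} → {q1, q2, q3, q4, q5, q6, q7, q8, q9}.
Read 'b': {q1, q2, q3, q4, q5, q6, q7, q8, q9} → {q1, q2, q3, q4, q5, q6, q7, q8, q9}.
Read 'b': {q1, q2, q3, q4, q5, q6, q7, q8, q9} → {q1, q2, q3, q4, q5, q6, q7, q8, q9}.
Read 'c': {q1, q2, q3, q4, q5, q6, q7, q8, q9} → {q1, q2, q3, q4, q5, q6, q7, q8, q9}.
Read 'b': {q1, q2, q3, q4, q5, q6, q7, q8, q9} → {q1, q2, q3, q4, q5, q6, q7, q8, q9}.

{q1, q2, q3, q4, q5, q6, q7, q8, q9}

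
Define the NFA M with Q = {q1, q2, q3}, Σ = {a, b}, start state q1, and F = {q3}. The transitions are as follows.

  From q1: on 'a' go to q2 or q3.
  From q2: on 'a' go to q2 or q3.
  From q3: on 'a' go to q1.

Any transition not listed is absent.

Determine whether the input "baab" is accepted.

Start in {q1}.
Read 'b': q1→∅; now ∅.
The set is empty and remains empty for the remaining 3 symbols.
The final set ∅ contains no accepting state.

No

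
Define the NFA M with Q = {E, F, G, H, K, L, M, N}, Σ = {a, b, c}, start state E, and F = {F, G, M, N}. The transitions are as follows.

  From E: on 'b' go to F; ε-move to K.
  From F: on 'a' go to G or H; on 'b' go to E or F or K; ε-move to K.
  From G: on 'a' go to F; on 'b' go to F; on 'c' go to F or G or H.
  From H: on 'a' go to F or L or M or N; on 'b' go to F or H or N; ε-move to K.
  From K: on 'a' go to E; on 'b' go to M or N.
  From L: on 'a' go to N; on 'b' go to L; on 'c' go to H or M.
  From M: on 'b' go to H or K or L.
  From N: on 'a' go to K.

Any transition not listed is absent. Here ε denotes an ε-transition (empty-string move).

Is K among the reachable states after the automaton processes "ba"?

Start: ε-closure({E}) = {E, K}.
Read 'b': E→{F}, K→{M, N}; union {F, M, N}; ε-closure = {F, K, M, N}.
Read 'a': F→{G, H}, K→{E}, M→∅, N→{K}; now {E, G, H, K}.
State K is in {E, G, H, K}.

Yes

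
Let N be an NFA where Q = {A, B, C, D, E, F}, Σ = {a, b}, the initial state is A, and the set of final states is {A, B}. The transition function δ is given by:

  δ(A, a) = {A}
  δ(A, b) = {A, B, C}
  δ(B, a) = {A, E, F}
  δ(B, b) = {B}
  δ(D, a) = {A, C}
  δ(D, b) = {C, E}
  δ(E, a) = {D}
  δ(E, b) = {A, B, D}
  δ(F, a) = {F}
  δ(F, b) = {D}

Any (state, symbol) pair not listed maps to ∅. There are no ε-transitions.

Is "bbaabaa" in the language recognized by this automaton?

Yes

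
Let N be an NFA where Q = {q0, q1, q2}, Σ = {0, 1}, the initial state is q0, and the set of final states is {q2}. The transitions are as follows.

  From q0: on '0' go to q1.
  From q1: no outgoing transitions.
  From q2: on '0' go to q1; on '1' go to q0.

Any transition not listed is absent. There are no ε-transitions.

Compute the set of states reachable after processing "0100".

∅

Start in {q0}.
Read '0': q0→{q1}; now {q1}.
Read '1': q1→∅; now ∅.
The set is empty and remains empty for the remaining 2 symbols.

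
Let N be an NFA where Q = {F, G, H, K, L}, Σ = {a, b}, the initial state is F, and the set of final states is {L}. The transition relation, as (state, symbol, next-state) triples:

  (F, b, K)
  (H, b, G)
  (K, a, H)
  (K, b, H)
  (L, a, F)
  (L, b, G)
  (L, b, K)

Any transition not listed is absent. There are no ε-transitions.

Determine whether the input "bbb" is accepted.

No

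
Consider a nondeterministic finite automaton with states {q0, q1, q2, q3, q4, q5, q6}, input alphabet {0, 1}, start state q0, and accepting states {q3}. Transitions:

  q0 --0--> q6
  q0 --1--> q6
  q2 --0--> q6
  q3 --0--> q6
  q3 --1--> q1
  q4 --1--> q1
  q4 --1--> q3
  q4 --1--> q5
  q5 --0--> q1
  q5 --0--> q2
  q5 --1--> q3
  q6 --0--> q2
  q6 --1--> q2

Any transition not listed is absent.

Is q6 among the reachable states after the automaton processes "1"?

Start in {q0}.
Read '1': {q0} → {q6}.
State q6 is in {q6}.

Yes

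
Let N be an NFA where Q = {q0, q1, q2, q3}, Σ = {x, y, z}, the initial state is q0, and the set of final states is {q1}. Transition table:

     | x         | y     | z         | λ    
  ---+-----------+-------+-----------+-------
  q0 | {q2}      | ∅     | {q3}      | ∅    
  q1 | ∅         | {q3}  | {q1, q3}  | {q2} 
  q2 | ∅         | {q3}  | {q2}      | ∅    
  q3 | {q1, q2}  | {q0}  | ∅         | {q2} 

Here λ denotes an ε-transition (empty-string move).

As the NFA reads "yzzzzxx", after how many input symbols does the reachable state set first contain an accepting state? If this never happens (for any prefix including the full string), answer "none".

Start in {q0}.
Read 'y': {q0} → ∅.
The set is empty and remains empty for the remaining 6 symbols.
No reachable set along the way intersects F.

none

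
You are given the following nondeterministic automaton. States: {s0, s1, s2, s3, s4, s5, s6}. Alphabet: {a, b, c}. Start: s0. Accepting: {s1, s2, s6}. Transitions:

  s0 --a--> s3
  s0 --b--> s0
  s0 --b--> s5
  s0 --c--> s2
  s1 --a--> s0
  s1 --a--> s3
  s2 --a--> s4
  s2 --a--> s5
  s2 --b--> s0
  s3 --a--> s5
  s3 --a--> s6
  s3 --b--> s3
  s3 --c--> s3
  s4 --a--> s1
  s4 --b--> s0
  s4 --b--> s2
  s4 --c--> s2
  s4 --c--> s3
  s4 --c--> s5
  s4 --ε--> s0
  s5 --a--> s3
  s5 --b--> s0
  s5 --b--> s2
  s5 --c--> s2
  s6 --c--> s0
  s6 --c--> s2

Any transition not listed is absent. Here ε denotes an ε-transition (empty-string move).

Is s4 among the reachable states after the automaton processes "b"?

Start in {s0}.
Read 'b': s0→{s0, s5}; now {s0, s5}.
State s4 is not in {s0, s5}.

No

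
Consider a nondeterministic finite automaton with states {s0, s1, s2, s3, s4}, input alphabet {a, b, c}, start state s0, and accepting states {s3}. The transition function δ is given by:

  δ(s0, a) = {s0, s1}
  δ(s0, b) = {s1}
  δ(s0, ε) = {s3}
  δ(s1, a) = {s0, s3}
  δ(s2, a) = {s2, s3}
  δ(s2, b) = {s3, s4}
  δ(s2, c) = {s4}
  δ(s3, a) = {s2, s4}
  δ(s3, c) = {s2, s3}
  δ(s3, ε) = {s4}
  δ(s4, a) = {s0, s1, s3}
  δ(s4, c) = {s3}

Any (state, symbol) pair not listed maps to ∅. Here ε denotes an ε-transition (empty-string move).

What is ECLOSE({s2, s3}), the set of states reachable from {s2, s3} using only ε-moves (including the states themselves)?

{s2, s3, s4}

Begin with {s2, s3}.
ε-move s3 → s4; add s4.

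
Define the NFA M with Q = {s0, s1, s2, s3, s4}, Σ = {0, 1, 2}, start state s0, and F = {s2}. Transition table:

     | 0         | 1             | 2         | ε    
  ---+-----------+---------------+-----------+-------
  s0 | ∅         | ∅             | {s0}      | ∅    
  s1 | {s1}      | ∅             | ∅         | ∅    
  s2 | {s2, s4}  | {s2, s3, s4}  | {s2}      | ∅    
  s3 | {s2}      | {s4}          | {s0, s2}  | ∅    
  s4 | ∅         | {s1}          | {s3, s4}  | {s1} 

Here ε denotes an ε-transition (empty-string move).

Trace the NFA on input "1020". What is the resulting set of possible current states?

Start in {s0}.
Read '1': {s0} → ∅.
The set is empty and remains empty for the remaining 3 symbols.

∅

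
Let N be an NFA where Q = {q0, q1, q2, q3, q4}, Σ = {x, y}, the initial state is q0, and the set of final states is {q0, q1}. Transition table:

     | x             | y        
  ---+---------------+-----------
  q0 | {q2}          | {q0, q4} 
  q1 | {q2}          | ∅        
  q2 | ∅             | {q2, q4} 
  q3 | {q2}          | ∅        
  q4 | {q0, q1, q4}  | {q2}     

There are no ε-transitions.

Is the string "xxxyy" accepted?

Start in {q0}.
Read 'x': q0→{q2}; now {q2}.
Read 'x': q2→∅; now ∅.
The set is empty and remains empty for the remaining 3 symbols.
The final set ∅ contains no accepting state.

No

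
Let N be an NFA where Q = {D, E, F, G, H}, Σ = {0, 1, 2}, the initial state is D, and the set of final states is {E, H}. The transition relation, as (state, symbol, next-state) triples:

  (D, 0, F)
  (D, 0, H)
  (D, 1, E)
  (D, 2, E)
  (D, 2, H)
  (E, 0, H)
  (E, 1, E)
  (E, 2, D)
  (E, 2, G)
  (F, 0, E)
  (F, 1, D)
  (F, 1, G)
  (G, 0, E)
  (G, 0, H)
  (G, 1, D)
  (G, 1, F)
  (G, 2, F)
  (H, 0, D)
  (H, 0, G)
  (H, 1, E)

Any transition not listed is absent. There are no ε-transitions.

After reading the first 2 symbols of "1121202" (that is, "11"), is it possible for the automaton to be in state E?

Start in {D}.
Read '1': {D} → {E}.
Read '1': {E} → {E}.
State E is in {E}.

Yes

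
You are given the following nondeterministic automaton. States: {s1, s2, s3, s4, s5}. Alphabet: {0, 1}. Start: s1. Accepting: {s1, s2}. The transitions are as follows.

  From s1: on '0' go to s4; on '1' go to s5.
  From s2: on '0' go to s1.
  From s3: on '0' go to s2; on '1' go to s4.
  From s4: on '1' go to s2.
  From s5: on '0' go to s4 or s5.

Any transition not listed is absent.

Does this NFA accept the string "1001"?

Yes

Start in {s1}.
Read '1': s1→{s5}; now {s5}.
Read '0': s5→{s4, s5}; now {s4, s5}.
Read '0': s4→∅, s5→{s4, s5}; now {s4, s5}.
Read '1': s4→{s2}, s5→∅; now {s2}.
The final set {s2} contains the accepting state s2.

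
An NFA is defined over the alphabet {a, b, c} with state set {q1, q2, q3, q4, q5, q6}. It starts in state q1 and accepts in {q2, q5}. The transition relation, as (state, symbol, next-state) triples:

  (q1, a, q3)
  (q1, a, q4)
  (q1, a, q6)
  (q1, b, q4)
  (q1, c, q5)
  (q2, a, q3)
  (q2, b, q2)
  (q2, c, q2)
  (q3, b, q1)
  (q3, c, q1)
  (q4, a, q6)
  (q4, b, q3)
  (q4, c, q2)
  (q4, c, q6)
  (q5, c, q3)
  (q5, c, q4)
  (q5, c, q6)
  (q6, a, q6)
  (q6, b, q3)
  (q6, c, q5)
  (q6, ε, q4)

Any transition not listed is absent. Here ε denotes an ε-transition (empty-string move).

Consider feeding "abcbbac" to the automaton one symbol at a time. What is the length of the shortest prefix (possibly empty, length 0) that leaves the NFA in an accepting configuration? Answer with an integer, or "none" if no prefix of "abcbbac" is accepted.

3

Start in {q1}.
Read 'a': {q1} → {q3, q4, q6}.
Read 'b': {q3, q4, q6} → {q1, q3}.
Read 'c': {q1, q3} → {q1, q5}.
None of the earlier sets intersect F, but {q1, q5} does.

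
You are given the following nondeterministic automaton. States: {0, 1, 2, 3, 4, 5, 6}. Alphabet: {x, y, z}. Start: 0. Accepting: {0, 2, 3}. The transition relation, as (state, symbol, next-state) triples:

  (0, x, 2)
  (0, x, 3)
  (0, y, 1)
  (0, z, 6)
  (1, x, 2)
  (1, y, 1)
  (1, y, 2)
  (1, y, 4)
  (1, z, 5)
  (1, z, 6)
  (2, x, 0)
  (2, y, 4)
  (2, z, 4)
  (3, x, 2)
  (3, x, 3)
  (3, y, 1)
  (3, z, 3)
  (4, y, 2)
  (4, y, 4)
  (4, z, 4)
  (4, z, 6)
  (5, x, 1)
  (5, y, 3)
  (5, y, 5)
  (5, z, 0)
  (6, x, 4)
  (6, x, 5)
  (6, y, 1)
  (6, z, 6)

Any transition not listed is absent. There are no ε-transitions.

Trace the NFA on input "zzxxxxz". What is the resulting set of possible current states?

{6}

Start in {0}.
Read 'z': 0→{6}; now {6}.
Read 'z': 6→{6}; now {6}.
Read 'x': 6→{4, 5}; now {4, 5}.
Read 'x': 4→∅, 5→{1}; now {1}.
Read 'x': 1→{2}; now {2}.
Read 'x': 2→{0}; now {0}.
Read 'z': 0→{6}; now {6}.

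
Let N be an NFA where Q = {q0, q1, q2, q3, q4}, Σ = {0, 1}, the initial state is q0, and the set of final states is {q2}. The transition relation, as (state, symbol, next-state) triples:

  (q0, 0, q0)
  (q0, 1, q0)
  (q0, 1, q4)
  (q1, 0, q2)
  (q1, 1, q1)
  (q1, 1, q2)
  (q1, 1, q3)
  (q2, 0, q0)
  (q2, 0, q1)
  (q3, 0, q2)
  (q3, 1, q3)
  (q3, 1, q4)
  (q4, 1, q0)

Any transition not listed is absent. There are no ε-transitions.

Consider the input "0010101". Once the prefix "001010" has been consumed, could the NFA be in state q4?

No

Start in {q0}.
Read '0': q0→{q0}; now {q0}.
Read '0': q0→{q0}; now {q0}.
Read '1': q0→{q0, q4}; now {q0, q4}.
Read '0': q0→{q0}, q4→∅; now {q0}.
Read '1': q0→{q0, q4}; now {q0, q4}.
Read '0': q0→{q0}, q4→∅; now {q0}.
State q4 is not in {q0}.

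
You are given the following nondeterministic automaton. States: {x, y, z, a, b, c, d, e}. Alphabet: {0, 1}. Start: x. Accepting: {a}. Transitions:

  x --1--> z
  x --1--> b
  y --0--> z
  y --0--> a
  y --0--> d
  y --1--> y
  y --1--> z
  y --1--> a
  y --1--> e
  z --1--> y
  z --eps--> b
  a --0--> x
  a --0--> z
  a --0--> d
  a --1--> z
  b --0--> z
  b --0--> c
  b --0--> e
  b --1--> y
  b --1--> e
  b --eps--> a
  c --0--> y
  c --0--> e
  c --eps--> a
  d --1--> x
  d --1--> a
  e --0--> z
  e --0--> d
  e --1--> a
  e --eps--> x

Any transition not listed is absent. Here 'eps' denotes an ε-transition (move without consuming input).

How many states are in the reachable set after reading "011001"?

Start in {x}.
Read '0': {x} → ∅.
The set is empty and remains empty for the remaining 5 symbols.
That set has 0 states.

0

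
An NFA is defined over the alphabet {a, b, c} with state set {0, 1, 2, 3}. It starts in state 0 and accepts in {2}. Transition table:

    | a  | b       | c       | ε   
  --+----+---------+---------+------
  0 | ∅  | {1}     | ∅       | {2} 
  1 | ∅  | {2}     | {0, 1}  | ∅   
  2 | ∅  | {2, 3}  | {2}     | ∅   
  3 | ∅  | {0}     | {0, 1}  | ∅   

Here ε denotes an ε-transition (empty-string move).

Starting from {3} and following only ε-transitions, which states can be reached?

{3}

Begin with {3}.
No ε-moves leave this set, so the closure equals the set itself.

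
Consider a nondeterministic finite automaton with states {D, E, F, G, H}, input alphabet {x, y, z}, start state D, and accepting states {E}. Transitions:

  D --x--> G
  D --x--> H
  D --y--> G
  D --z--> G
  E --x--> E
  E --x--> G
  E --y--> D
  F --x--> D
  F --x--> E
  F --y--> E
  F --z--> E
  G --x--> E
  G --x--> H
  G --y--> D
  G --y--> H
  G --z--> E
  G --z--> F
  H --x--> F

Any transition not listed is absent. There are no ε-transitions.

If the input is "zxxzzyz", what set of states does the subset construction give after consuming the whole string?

Start in {D}.
Read 'z': {D} → {G}.
Read 'x': {G} → {E, H}.
Read 'x': {E, H} → {E, F, G}.
Read 'z': {E, F, G} → {E, F}.
Read 'z': {E, F} → {E}.
Read 'y': {E} → {D}.
Read 'z': {D} → {G}.

{G}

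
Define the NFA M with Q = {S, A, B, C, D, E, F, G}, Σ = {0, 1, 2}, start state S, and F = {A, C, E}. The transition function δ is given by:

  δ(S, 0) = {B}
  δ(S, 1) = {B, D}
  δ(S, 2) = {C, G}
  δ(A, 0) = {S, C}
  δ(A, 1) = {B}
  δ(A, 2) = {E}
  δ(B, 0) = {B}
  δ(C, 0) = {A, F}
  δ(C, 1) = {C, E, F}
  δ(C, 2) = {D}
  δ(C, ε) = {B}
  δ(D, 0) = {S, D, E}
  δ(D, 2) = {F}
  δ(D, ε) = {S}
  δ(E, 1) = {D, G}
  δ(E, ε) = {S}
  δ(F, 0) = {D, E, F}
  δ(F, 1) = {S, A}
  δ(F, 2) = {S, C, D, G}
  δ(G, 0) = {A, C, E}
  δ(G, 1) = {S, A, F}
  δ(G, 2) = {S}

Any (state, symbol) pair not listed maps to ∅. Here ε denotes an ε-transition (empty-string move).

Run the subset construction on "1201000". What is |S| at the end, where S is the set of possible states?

Start in {S}.
Read '1': {S} → {S, B, D}.
Read '2': {S, B, D} → {B, C, F, G}.
Read '0': {B, C, F, G} → {S, A, B, C, D, E, F}.
Read '1': {S, A, B, C, D, E, F} → {S, A, B, C, D, E, F, G}.
Read '0': {S, A, B, C, D, E, F, G} → {S, A, B, C, D, E, F}.
Read '0': {S, A, B, C, D, E, F} → {S, A, B, C, D, E, F}.
Read '0': {S, A, B, C, D, E, F} → {S, A, B, C, D, E, F}.
That set has 7 states.

7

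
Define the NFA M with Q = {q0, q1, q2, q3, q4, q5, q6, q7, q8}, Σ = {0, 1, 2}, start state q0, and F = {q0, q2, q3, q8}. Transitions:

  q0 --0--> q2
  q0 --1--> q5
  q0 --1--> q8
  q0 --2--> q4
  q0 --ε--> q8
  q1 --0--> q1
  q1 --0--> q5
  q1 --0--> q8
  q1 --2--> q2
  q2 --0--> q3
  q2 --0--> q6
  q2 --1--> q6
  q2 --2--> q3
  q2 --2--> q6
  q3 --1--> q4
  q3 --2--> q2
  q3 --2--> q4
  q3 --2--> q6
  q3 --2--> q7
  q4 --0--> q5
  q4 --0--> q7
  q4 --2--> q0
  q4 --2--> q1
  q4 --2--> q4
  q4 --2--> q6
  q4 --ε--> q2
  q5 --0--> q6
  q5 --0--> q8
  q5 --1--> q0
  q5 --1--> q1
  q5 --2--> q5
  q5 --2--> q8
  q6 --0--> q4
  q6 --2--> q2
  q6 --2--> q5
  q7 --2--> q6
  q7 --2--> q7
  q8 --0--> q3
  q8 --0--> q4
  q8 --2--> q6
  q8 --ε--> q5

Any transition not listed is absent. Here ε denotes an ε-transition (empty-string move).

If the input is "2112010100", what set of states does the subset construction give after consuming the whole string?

{q1, q2, q3, q4, q5, q6, q7, q8}

Start: ε-closure({q0}) = {q0, q5, q8}.
Read '2': q0→{q4}, q5→{q5, q8}, q8→{q6}; union {q4, q5, q6, q8}; ε-closure = {q2, q4, q5, q6, q8}.
Read '1': q2→{q6}, q4→∅, q5→{q0, q1}, q6→∅, q8→∅; union {q0, q1, q6}; ε-closure = {q0, q1, q5, q6, q8}.
Read '1': q0→{q5, q8}, q1→∅, q5→{q0, q1}, q6→∅, q8→∅; now {q0, q1, q5, q8}.
Read '2': q0→{q4}, q1→{q2}, q5→{q5, q8}, q8→{q6}; now {q2, q4, q5, q6, q8}.
Read '0': q2→{q3, q6}, q4→{q5, q7}, q5→{q6, q8}, q6→{q4}, q8→{q3, q4}; union {q3, q4, q5, q6, q7, q8}; ε-closure = {q2, q3, q4, q5, q6, q7, q8}.
Read '1': q2→{q6}, q3→{q4}, q4→∅, q5→{q0, q1}, q6→∅, q7→∅, q8→∅; union {q0, q1, q4, q6}; ε-closure = {q0, q1, q2, q4, q5, q6, q8}.
Read '0': q0→{q2}, q1→{q1, q5, q8}, q2→{q3, q6}, q4→{q5, q7}, q5→{q6, q8}, q6→{q4}, q8→{q3, q4}; now {q1, q2, q3, q4, q5, q6, q7, q8}.
Read '1': q1→∅, q2→{q6}, q3→{q4}, q4→∅, q5→{q0, q1}, q6→∅, q7→∅, q8→∅; union {q0, q1, q4, q6}; ε-closure = {q0, q1, q2, q4, q5, q6, q8}.
Read '0': q0→{q2}, q1→{q1, q5, q8}, q2→{q3, q6}, q4→{q5, q7}, q5→{q6, q8}, q6→{q4}, q8→{q3, q4}; now {q1, q2, q3, q4, q5, q6, q7, q8}.
Read '0': q1→{q1, q5, q8}, q2→{q3, q6}, q3→∅, q4→{q5, q7}, q5→{q6, q8}, q6→{q4}, q7→∅, q8→{q3, q4}; union {q1, q3, q4, q5, q6, q7, q8}; ε-closure = {q1, q2, q3, q4, q5, q6, q7, q8}.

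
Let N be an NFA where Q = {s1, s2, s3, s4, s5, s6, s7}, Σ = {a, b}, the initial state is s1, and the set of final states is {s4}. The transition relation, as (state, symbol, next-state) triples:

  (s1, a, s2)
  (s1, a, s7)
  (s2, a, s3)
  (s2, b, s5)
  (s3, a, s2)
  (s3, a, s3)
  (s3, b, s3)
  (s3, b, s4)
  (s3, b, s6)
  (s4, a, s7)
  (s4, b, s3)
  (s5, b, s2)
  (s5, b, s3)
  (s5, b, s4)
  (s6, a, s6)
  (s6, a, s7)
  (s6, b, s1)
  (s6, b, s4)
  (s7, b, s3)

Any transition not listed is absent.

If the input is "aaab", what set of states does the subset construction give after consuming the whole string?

{s3, s4, s5, s6}

Start in {s1}.
Read 'a': s1→{s2, s7}; now {s2, s7}.
Read 'a': s2→{s3}, s7→∅; now {s3}.
Read 'a': s3→{s2, s3}; now {s2, s3}.
Read 'b': s2→{s5}, s3→{s3, s4, s6}; now {s3, s4, s5, s6}.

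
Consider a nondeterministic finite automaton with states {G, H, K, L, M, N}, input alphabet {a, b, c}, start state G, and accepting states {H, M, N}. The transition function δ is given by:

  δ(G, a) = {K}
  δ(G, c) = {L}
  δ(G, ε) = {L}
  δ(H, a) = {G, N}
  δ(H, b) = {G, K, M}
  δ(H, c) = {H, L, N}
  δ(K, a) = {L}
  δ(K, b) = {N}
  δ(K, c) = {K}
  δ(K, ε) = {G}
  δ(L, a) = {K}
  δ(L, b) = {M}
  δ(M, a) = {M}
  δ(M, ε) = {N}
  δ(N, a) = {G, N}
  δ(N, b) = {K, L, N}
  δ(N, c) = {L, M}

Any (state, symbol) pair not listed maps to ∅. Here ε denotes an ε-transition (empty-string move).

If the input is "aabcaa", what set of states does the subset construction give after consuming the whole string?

{G, K, L, M, N}

Start: ε-closure({G}) = {G, L}.
Read 'a': {G, L} → {G, K, L}.
Read 'a': {G, K, L} → {G, K, L}.
Read 'b': {G, K, L} → {M, N}.
Read 'c': {M, N} → {L, M, N}.
Read 'a': {L, M, N} → {G, K, L, M, N}.
Read 'a': {G, K, L, M, N} → {G, K, L, M, N}.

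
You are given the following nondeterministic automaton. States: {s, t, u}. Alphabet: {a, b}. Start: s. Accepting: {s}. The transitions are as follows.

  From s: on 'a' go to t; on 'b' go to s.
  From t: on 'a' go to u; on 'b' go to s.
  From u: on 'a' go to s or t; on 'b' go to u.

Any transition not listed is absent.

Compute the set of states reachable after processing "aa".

{u}

Start in {s}.
Read 'a': s→{t}; now {t}.
Read 'a': t→{u}; now {u}.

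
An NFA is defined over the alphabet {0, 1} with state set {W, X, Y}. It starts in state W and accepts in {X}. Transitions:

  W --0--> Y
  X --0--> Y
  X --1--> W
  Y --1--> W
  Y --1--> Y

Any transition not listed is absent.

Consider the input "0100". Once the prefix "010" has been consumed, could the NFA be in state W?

No

Start in {W}.
Read '0': W→{Y}; now {Y}.
Read '1': Y→{W, Y}; now {W, Y}.
Read '0': W→{Y}, Y→∅; now {Y}.
State W is not in {Y}.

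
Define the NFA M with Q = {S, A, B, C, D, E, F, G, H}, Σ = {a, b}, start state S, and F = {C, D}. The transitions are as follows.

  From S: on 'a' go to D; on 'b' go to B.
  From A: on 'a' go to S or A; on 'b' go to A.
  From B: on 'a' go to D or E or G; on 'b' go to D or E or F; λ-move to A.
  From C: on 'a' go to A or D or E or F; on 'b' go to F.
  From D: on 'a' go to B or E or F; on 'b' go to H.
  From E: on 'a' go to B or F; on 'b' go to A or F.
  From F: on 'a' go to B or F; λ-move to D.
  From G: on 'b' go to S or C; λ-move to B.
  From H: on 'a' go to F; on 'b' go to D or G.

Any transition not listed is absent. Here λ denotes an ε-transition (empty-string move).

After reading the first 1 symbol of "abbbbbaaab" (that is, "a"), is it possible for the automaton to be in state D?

Yes

Start in {S}.
Read 'a': {S} → {D}.
State D is in {D}.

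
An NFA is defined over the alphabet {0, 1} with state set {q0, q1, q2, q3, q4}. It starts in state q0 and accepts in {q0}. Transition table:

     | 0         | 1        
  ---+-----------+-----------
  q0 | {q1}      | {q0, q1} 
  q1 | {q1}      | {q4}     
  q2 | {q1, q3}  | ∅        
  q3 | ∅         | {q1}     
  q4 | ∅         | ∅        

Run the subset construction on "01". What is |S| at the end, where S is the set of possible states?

1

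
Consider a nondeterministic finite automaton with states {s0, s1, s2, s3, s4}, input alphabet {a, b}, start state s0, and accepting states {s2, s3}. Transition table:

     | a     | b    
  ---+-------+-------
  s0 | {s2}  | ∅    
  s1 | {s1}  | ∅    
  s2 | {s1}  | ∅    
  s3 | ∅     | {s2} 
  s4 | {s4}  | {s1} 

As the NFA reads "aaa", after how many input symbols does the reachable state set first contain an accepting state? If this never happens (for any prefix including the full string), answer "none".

1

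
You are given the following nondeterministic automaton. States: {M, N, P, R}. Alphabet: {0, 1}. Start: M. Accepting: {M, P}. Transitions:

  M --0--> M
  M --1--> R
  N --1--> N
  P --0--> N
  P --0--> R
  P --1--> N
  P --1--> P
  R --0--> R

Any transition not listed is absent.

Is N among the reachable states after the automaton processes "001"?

No

Start in {M}.
Read '0': {M} → {M}.
Read '0': {M} → {M}.
Read '1': {M} → {R}.
State N is not in {R}.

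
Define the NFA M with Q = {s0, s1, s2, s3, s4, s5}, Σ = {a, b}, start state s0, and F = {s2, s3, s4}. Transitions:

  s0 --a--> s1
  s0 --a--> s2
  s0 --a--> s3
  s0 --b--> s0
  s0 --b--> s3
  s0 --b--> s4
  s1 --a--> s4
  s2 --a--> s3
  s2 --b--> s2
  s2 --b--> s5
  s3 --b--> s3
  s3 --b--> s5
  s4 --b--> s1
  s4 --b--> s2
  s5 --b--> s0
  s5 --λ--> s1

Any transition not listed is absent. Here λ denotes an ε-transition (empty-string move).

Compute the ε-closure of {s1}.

{s1}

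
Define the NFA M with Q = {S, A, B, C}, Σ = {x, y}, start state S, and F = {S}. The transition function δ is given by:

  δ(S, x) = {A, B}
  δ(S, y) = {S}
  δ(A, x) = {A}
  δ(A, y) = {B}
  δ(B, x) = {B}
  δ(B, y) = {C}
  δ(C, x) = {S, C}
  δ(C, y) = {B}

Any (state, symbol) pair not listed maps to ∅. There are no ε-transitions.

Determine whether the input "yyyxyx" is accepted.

Yes

Start in {S}.
Read 'y': {S} → {S}.
Read 'y': {S} → {S}.
Read 'y': {S} → {S}.
Read 'x': {S} → {A, B}.
Read 'y': {A, B} → {B, C}.
Read 'x': {B, C} → {S, B, C}.
The final set {S, B, C} contains the accepting state S.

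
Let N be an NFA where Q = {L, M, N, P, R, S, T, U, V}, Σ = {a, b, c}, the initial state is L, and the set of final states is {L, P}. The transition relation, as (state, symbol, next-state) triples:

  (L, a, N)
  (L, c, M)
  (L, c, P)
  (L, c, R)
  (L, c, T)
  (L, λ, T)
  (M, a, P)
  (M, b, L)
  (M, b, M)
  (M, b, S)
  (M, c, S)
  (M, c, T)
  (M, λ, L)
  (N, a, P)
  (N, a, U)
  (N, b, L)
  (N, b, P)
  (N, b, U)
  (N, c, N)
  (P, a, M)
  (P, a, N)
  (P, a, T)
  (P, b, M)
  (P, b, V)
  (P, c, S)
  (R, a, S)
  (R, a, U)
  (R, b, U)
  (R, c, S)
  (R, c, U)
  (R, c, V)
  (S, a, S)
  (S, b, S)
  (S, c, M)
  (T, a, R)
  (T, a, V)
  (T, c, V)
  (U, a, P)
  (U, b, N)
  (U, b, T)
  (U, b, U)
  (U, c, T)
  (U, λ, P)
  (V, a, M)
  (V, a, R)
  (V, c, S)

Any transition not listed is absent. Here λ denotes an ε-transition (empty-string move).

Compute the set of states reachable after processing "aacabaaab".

Start: ε-closure({L}) = {L, T}.
Read 'a': {L, T} → {N, R, V}.
Read 'a': {N, R, V} → {L, M, P, R, S, T, U}.
Read 'c': {L, M, P, R, S, T, U} → {L, M, P, R, S, T, U, V}.
Read 'a': {L, M, P, R, S, T, U, V} → {L, M, N, P, R, S, T, U, V}.
Read 'b': {L, M, N, P, R, S, T, U, V} → {L, M, N, P, S, T, U, V}.
Read 'a': {L, M, N, P, S, T, U, V} → {L, M, N, P, R, S, T, U, V}.
Read 'a': {L, M, N, P, R, S, T, U, V} → {L, M, N, P, R, S, T, U, V}.
Read 'a': {L, M, N, P, R, S, T, U, V} → {L, M, N, P, R, S, T, U, V}.
Read 'b': {L, M, N, P, R, S, T, U, V} → {L, M, N, P, S, T, U, V}.

{L, M, N, P, S, T, U, V}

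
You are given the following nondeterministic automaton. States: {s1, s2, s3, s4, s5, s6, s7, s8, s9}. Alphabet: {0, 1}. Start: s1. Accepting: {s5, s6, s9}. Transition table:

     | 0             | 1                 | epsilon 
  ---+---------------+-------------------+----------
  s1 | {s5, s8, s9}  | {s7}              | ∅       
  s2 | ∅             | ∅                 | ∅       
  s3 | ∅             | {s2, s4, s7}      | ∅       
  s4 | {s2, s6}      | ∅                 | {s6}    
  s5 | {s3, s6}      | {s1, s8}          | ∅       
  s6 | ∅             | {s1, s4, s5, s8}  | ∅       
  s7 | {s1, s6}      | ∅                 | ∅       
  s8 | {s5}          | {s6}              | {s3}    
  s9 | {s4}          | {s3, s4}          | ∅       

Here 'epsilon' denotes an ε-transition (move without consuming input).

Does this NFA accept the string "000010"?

Start in {s1}.
Read '0': s1→{s5, s8, s9}; union {s5, s8, s9}; ε-closure = {s3, s5, s8, s9}.
Read '0': s3→∅, s5→{s3, s6}, s8→{s5}, s9→{s4}; now {s3, s4, s5, s6}.
Read '0': s3→∅, s4→{s2, s6}, s5→{s3, s6}, s6→∅; now {s2, s3, s6}.
Read '0': s2→∅, s3→∅, s6→∅; now ∅.
The set is empty and remains empty for the remaining 2 symbols.
The final set ∅ contains no accepting state.

No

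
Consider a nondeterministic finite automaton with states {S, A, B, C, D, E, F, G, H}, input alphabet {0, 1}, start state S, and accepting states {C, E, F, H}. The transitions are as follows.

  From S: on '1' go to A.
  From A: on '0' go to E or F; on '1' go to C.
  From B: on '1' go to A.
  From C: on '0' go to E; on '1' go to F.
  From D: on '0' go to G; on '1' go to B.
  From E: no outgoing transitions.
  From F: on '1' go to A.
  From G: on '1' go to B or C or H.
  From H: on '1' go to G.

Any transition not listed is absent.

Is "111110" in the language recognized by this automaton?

Start in {S}.
Read '1': {S} → {A}.
Read '1': {A} → {C}.
Read '1': {C} → {F}.
Read '1': {F} → {A}.
Read '1': {A} → {C}.
Read '0': {C} → {E}.
The final set {E} contains the accepting state E.

Yes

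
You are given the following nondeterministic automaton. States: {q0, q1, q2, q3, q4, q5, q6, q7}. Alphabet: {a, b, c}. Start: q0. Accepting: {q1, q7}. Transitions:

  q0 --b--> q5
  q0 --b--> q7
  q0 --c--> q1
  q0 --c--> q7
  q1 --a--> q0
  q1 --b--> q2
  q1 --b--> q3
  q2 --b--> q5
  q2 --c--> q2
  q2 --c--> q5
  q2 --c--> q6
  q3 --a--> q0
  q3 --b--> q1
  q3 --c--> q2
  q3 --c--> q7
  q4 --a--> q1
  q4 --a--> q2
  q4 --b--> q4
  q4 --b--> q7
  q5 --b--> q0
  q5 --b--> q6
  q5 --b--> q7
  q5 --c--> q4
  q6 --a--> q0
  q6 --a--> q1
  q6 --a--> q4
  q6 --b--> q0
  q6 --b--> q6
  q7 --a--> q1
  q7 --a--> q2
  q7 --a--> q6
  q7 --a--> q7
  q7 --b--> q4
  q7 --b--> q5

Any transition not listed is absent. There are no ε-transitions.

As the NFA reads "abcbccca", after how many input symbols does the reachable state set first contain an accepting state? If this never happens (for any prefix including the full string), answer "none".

none

Start in {q0}.
Read 'a': q0→∅; now ∅.
The set is empty and remains empty for the remaining 7 symbols.
No reachable set along the way intersects F.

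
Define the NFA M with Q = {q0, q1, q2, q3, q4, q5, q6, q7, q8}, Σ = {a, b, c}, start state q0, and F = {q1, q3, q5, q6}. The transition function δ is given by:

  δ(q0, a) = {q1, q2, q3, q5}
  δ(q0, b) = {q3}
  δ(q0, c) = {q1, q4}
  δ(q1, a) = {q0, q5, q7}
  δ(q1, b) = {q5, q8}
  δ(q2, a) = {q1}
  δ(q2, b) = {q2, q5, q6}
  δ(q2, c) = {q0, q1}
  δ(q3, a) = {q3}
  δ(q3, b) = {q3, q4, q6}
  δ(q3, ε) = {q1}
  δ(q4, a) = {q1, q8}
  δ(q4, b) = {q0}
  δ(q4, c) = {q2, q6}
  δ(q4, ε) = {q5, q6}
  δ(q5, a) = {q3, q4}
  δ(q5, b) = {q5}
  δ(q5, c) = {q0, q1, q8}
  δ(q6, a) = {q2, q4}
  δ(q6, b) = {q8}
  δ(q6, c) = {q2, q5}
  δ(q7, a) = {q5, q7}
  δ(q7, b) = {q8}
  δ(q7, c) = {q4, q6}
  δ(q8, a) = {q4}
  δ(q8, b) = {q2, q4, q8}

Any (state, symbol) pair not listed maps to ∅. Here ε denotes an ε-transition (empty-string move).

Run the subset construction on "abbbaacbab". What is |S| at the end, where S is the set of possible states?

8

Start in {q0}.
Read 'a': {q0} → {q1, q2, q3, q5}.
Read 'b': {q1, q2, q3, q5} → {q1, q2, q3, q4, q5, q6, q8}.
Read 'b': {q1, q2, q3, q4, q5, q6, q8} → {q0, q1, q2, q3, q4, q5, q6, q8}.
Read 'b': {q0, q1, q2, q3, q4, q5, q6, q8} → {q0, q1, q2, q3, q4, q5, q6, q8}.
Read 'a': {q0, q1, q2, q3, q4, q5, q6, q8} → {q0, q1, q2, q3, q4, q5, q6, q7, q8}.
Read 'a': {q0, q1, q2, q3, q4, q5, q6, q7, q8} → {q0, q1, q2, q3, q4, q5, q6, q7, q8}.
Read 'c': {q0, q1, q2, q3, q4, q5, q6, q7, q8} → {q0, q1, q2, q4, q5, q6, q8}.
Read 'b': {q0, q1, q2, q4, q5, q6, q8} → {q0, q1, q2, q3, q4, q5, q6, q8}.
Read 'a': {q0, q1, q2, q3, q4, q5, q6, q8} → {q0, q1, q2, q3, q4, q5, q6, q7, q8}.
Read 'b': {q0, q1, q2, q3, q4, q5, q6, q7, q8} → {q0, q1, q2, q3, q4, q5, q6, q8}.
That set has 8 states.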